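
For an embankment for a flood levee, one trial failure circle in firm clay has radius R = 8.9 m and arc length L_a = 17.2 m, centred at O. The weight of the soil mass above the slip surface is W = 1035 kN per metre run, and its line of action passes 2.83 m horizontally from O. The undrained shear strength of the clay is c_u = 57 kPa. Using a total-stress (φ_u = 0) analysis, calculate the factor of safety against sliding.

FS = 2.98

Taking moments about the centre O, the resisting moment is provided by the undrained shear strength acting along the arc:
M_R = c_u·L_a·R = 57·17.20·8.9 = 8725.6 kN·m/m
M_D = W·d = 1035·2.83 = 2929.1 kN·m/m
FS = M_R / M_D = 8725.6 / 2929.1 = 2.979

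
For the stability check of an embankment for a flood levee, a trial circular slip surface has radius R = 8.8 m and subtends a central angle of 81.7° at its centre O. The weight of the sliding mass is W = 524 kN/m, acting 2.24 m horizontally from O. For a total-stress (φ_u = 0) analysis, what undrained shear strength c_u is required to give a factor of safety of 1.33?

c_u = 14.1 kPa

FS = c_u·L_a·R / (W·d), so c_u = FS·W·d / (L_a·R).
Arc length L_a = R·θ = 8.8·(81.7°·π/180) = 8.8·1.4259 = 12.55 m
c_u = 1.33·524·2.24 / (12.55·8.8) = 1561.1 / 110.42 = 14.14 kPa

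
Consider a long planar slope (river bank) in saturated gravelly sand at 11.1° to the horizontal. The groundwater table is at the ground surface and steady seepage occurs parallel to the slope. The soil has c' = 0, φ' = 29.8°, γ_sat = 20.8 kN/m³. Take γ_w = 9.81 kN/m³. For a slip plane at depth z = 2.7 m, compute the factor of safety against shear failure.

FS = 1.54

With seepage parallel to the slope and the water table at the surface, the effective normal stress on the slip plane uses the buoyant unit weight γ' = γ_sat − γ_w while the driving shear stress uses γ_sat:
FS = [c' + γ' z cos²β tanφ'] / [γ_sat z sinβ cosβ]
(For c' = 0 this reduces to FS = (γ'/γ_sat)·tanφ'/tanβ.)
γ' = 20.8 − 9.81 = 10.99 kN/m³
Numerator = 0.0 + 10.99·2.7·cos²11.1°·tan29.8° = 0.0 + 10.99·2.7·0.9629·0.5727 = 16.364 kPa
Denominator = 20.8·2.7·sin11.1°·cos11.1° = 20.8·2.7·0.1925·0.9813 = 10.610 kPa
FS = 16.364 / 10.610 = 1.542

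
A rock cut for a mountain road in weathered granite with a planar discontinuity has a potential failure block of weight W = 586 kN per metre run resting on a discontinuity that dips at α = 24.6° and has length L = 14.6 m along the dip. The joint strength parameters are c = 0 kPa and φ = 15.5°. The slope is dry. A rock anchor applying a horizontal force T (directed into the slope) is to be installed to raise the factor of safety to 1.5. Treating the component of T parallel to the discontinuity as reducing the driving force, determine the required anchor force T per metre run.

T = 147 kN/m

Resolving forces along and normal to the sliding plane, with the horizontal anchor force T adding T·sinα to the effective normal force and T·cosα acting up the plane against the driving force:
FS = [cL + (W cosα + T sinα) tanφ] / [W sinα − T cosα]
Without the anchor: N' = 532.8 kN/m, driving T_d = 243.9 kN/m, resisting R = 0·14.6 + 532.8·tan15.5° = 147.8 kN/m, FS = 0.61.
Setting FS = 1.5 and solving for T:
1.5·(243.9 − T cos24.6°) = 147.8 + T sin24.6°·tan15.5°
T·(sin24.6°·tan15.5° + 1.5·cos24.6°) = 1.5·243.9 − 147.8
T·(0.4163·0.2773 + 1.5·0.9092) = 365.9 − 147.8 = 218.1
T·1.4793 = 218.1
T = 147.5 kN/m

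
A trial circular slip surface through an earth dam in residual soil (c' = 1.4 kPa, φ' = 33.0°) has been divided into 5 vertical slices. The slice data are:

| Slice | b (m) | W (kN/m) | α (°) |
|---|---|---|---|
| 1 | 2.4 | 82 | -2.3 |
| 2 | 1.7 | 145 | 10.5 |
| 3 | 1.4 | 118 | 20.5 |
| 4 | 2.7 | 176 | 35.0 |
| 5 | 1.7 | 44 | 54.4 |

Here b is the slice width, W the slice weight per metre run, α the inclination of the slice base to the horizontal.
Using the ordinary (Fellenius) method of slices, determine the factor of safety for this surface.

Ordinary method of slices: FS = Σ[c'·Δl_i + (W_i cosα_i)·tanφ'] / Σ W_i sinα_i, with Δl_i = b_i / cosα_i.
Slice 1: Δl = 2.4/cos(-2.3°) = 2.402 m; N'_1 = 82·cos(-2.3°) = 81.9; c'Δl = 3.36; W sinα = -3.3
Slice 2: Δl = 1.7/cos10.5° = 1.729 m; N'_2 = 145·cos10.5° = 142.6; c'Δl = 2.42; W sinα = 26.4
Slice 3: Δl = 1.4/cos20.5° = 1.495 m; N'_3 = 118·cos20.5° = 110.5; c'Δl = 2.09; W sinα = 41.3
Slice 4: Δl = 2.7/cos35.0° = 3.296 m; N'_4 = 176·cos35.0° = 144.2; c'Δl = 4.61; W sinα = 100.9
Slice 5: Δl = 1.7/cos54.4° = 2.920 m; N'_5 = 44·cos54.4° = 25.6; c'Δl = 4.09; W sinα = 35.8
Σc'Δl = 16.6 kN/m; ΣN' = 504.8 kN/m; ΣW sinα = 201.2 kN/m
Resisting = 16.6 + 504.8·tan33.0° = 16.6 + 327.8 = 344.4 kN/m
FS = 344.4 / 201.2 = 1.712

FS = 1.71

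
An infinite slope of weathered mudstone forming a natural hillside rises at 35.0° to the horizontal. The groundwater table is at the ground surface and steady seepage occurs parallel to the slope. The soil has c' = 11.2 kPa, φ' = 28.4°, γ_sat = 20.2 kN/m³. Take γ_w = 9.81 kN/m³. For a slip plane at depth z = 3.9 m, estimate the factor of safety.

With seepage parallel to the slope and the water table at the surface, the effective normal stress on the slip plane uses the buoyant unit weight γ' = γ_sat − γ_w while the driving shear stress uses γ_sat:
FS = [c' + γ' z cos²β tanφ'] / [γ_sat z sinβ cosβ]
γ' = 20.2 − 9.81 = 10.39 kN/m³
Numerator = 11.2 + 10.39·3.9·cos²35.0°·tan28.4° = 11.2 + 10.39·3.9·0.6710·0.5407 = 25.902 kPa
Denominator = 20.2·3.9·sin35.0°·cos35.0° = 20.2·3.9·0.5736·0.8192 = 37.014 kPa
FS = 25.902 / 37.014 = 0.700

FS = 0.70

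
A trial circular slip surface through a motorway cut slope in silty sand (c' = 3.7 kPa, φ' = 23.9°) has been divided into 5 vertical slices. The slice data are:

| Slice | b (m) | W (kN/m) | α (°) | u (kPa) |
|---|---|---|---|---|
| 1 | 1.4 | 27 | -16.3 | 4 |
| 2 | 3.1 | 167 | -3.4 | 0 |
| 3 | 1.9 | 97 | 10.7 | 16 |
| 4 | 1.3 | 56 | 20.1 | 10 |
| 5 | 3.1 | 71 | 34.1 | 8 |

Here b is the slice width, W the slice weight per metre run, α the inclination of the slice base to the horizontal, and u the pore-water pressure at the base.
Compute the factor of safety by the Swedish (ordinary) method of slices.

FS = 3.09

Ordinary method of slices: FS = Σ[c'·Δl_i + (W_i cosα_i − u_i·Δl_i)·tanφ'] / Σ W_i sinα_i, with Δl_i = b_i / cosα_i.
Slice 1: Δl = 1.4/cos(-16.3°) = 1.459 m; N'_1 = 27·cos(-16.3°) − 4·1.459 = 20.1; c'Δl = 5.40; W sinα = -7.6
Slice 2: Δl = 3.1/cos(-3.4°) = 3.105 m; N'_2 = 167·cos(-3.4°) − 0·3.105 = 166.7; c'Δl = 11.49; W sinα = -9.9
Slice 3: Δl = 1.9/cos10.7° = 1.934 m; N'_3 = 97·cos10.7° − 16·1.934 = 64.4; c'Δl = 7.15; W sinα = 18.0
Slice 4: Δl = 1.3/cos20.1° = 1.384 m; N'_4 = 56·cos20.1° − 10·1.384 = 38.7; c'Δl = 5.12; W sinα = 19.2
Slice 5: Δl = 3.1/cos34.1° = 3.744 m; N'_5 = 71·cos34.1° − 8·3.744 = 28.8; c'Δl = 13.85; W sinα = 39.8
Σc'Δl = 43.0 kN/m; ΣN' = 318.8 kN/m; ΣW sinα = 59.6 kN/m
Resisting = 43.0 + 318.8·tan23.9° = 43.0 + 141.3 = 184.3 kN/m
FS = 184.3 / 59.6 = 3.093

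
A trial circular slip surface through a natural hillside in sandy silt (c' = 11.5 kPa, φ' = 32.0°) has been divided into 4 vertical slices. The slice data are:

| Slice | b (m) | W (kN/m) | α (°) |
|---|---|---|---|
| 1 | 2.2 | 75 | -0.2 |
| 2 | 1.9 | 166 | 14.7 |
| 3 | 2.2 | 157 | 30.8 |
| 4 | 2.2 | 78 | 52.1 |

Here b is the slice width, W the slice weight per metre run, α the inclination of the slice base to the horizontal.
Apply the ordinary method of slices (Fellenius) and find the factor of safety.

FS = 2.07

Ordinary method of slices: FS = Σ[c'·Δl_i + (W_i cosα_i)·tanφ'] / Σ W_i sinα_i, with Δl_i = b_i / cosα_i.
Slice 1: Δl = 2.2/cos(-0.2°) = 2.200 m; N'_1 = 75·cos(-0.2°) = 75.0; c'Δl = 25.30; W sinα = -0.3
Slice 2: Δl = 1.9/cos14.7° = 1.964 m; N'_2 = 166·cos14.7° = 160.6; c'Δl = 22.59; W sinα = 42.1
Slice 3: Δl = 2.2/cos30.8° = 2.561 m; N'_3 = 157·cos30.8° = 134.9; c'Δl = 29.45; W sinα = 80.4
Slice 4: Δl = 2.2/cos52.1° = 3.581 m; N'_4 = 78·cos52.1° = 47.9; c'Δl = 41.19; W sinα = 61.5
Σc'Δl = 118.5 kN/m; ΣN' = 418.3 kN/m; ΣW sinα = 183.8 kN/m
Resisting = 118.5 + 418.3·tan32.0° = 118.5 + 261.4 = 379.9 kN/m
FS = 379.9 / 183.8 = 2.067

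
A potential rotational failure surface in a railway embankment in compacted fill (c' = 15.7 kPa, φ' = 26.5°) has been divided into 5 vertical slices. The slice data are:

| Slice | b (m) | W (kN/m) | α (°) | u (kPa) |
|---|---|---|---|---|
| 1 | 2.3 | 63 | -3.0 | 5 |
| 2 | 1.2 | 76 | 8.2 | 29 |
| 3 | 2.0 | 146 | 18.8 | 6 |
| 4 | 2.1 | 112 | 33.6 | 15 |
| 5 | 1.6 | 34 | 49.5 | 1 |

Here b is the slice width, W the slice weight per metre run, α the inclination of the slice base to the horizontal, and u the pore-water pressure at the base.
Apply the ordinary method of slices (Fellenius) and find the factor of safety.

Ordinary method of slices: FS = Σ[c'·Δl_i + (W_i cosα_i − u_i·Δl_i)·tanφ'] / Σ W_i sinα_i, with Δl_i = b_i / cosα_i.
Slice 1: Δl = 2.3/cos(-3.0°) = 2.303 m; N'_1 = 63·cos(-3.0°) − 5·2.303 = 51.4; c'Δl = 36.16; W sinα = -3.3
Slice 2: Δl = 1.2/cos8.2° = 1.212 m; N'_2 = 76·cos8.2° − 29·1.212 = 40.1; c'Δl = 19.03; W sinα = 10.8
Slice 3: Δl = 2.0/cos18.8° = 2.113 m; N'_3 = 146·cos18.8° − 6·2.113 = 125.5; c'Δl = 33.17; W sinα = 47.1
Slice 4: Δl = 2.1/cos33.6° = 2.521 m; N'_4 = 112·cos33.6° − 15·2.521 = 55.5; c'Δl = 39.58; W sinα = 62.0
Slice 5: Δl = 1.6/cos49.5° = 2.464 m; N'_5 = 34·cos49.5° − 1·2.464 = 19.6; c'Δl = 38.68; W sinα = 25.9
Σc'Δl = 166.6 kN/m; ΣN' = 292.1 kN/m; ΣW sinα = 142.4 kN/m
Resisting = 166.6 + 292.1·tan26.5° = 166.6 + 145.6 = 312.3 kN/m
FS = 312.3 / 142.4 = 2.192

FS = 2.19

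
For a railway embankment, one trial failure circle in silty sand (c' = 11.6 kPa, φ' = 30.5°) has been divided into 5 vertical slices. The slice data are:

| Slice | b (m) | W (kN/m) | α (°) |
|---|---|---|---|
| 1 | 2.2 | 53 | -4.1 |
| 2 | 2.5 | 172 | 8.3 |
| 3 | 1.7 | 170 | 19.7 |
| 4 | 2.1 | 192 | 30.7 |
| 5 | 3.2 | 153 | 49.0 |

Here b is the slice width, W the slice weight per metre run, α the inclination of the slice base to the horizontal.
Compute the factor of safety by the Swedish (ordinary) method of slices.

FS = 1.86

Ordinary method of slices: FS = Σ[c'·Δl_i + (W_i cosα_i)·tanφ'] / Σ W_i sinα_i, with Δl_i = b_i / cosα_i.
Slice 1: Δl = 2.2/cos(-4.1°) = 2.206 m; N'_1 = 53·cos(-4.1°) = 52.9; c'Δl = 25.59; W sinα = -3.8
Slice 2: Δl = 2.5/cos8.3° = 2.526 m; N'_2 = 172·cos8.3° = 170.2; c'Δl = 29.31; W sinα = 24.8
Slice 3: Δl = 1.7/cos19.7° = 1.806 m; N'_3 = 170·cos19.7° = 160.0; c'Δl = 20.95; W sinα = 57.3
Slice 4: Δl = 2.1/cos30.7° = 2.442 m; N'_4 = 192·cos30.7° = 165.1; c'Δl = 28.33; W sinα = 98.0
Slice 5: Δl = 3.2/cos49.0° = 4.878 m; N'_5 = 153·cos49.0° = 100.4; c'Δl = 56.58; W sinα = 115.5
Σc'Δl = 160.7 kN/m; ΣN' = 648.6 kN/m; ΣW sinα = 291.8 kN/m
Resisting = 160.7 + 648.6·tan30.5° = 160.7 + 382.0 = 542.8 kN/m
FS = 542.8 / 291.8 = 1.860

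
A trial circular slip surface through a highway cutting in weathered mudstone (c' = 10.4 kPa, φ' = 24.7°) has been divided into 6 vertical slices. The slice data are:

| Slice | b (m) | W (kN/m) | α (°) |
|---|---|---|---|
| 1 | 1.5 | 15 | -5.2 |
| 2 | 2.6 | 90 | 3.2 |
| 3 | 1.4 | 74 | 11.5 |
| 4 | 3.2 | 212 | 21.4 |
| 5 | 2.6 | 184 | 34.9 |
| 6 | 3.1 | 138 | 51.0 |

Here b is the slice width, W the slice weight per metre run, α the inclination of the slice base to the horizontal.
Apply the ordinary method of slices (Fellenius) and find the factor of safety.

Ordinary method of slices: FS = Σ[c'·Δl_i + (W_i cosα_i)·tanφ'] / Σ W_i sinα_i, with Δl_i = b_i / cosα_i.
Slice 1: Δl = 1.5/cos(-5.2°) = 1.506 m; N'_1 = 15·cos(-5.2°) = 14.9; c'Δl = 15.66; W sinα = -1.4
Slice 2: Δl = 2.6/cos3.2° = 2.604 m; N'_2 = 90·cos3.2° = 89.9; c'Δl = 27.08; W sinα = 5.0
Slice 3: Δl = 1.4/cos11.5° = 1.429 m; N'_3 = 74·cos11.5° = 72.5; c'Δl = 14.86; W sinα = 14.8
Slice 4: Δl = 3.2/cos21.4° = 3.437 m; N'_4 = 212·cos21.4° = 197.4; c'Δl = 35.74; W sinα = 77.4
Slice 5: Δl = 2.6/cos34.9° = 3.170 m; N'_5 = 184·cos34.9° = 150.9; c'Δl = 32.97; W sinα = 105.3
Slice 6: Δl = 3.1/cos51.0° = 4.926 m; N'_6 = 138·cos51.0° = 86.8; c'Δl = 51.23; W sinα = 107.2
Σc'Δl = 177.5 kN/m; ΣN' = 612.5 kN/m; ΣW sinα = 308.3 kN/m
Resisting = 177.5 + 612.5·tan24.7° = 177.5 + 281.7 = 459.2 kN/m
FS = 459.2 / 308.3 = 1.490

FS = 1.49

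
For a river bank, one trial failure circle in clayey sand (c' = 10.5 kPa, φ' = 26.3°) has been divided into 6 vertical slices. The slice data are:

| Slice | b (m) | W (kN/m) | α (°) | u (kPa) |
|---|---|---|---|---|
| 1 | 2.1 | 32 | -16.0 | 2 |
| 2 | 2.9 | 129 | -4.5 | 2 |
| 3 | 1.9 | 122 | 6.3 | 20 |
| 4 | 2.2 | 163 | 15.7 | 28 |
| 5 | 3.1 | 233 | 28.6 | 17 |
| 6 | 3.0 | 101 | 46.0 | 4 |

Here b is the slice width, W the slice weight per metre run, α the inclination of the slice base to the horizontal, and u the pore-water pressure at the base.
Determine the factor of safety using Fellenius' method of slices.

Ordinary method of slices: FS = Σ[c'·Δl_i + (W_i cosα_i − u_i·Δl_i)·tanφ'] / Σ W_i sinα_i, with Δl_i = b_i / cosα_i.
Slice 1: Δl = 2.1/cos(-16.0°) = 2.185 m; N'_1 = 32·cos(-16.0°) − 2·2.185 = 26.4; c'Δl = 22.94; W sinα = -8.8
Slice 2: Δl = 2.9/cos(-4.5°) = 2.909 m; N'_2 = 129·cos(-4.5°) − 2·2.909 = 122.8; c'Δl = 30.54; W sinα = -10.1
Slice 3: Δl = 1.9/cos6.3° = 1.912 m; N'_3 = 122·cos6.3° − 20·1.912 = 83.0; c'Δl = 20.07; W sinα = 13.4
Slice 4: Δl = 2.2/cos15.7° = 2.285 m; N'_4 = 163·cos15.7° − 28·2.285 = 92.9; c'Δl = 24.00; W sinα = 44.1
Slice 5: Δl = 3.1/cos28.6° = 3.531 m; N'_5 = 233·cos28.6° − 17·3.531 = 144.5; c'Δl = 37.07; W sinα = 111.5
Slice 6: Δl = 3.0/cos46.0° = 4.319 m; N'_6 = 101·cos46.0° − 4·4.319 = 52.9; c'Δl = 45.35; W sinα = 72.7
Σc'Δl = 180.0 kN/m; ΣN' = 522.6 kN/m; ΣW sinα = 222.7 kN/m
Resisting = 180.0 + 522.6·tan26.3° = 180.0 + 258.3 = 438.2 kN/m
FS = 438.2 / 222.7 = 1.967

FS = 1.97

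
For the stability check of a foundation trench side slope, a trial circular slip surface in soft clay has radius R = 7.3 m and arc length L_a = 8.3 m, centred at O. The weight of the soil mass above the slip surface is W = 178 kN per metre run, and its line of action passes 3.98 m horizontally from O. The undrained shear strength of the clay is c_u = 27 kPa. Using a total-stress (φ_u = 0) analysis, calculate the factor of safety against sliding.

FS = 2.31

Taking moments about the centre O, the resisting moment is provided by the undrained shear strength acting along the arc:
M_R = c_u·L_a·R = 27·8.30·7.3 = 1635.9 kN·m/m
M_D = W·d = 178·3.98 = 708.4 kN·m/m
FS = M_R / M_D = 1635.9 / 708.4 = 2.309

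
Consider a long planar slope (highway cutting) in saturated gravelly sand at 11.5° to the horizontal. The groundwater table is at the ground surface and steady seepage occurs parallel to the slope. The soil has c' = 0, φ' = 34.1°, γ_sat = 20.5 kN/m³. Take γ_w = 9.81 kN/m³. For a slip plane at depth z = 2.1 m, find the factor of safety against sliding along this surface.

With seepage parallel to the slope and the water table at the surface, the effective normal stress on the slip plane uses the buoyant unit weight γ' = γ_sat − γ_w while the driving shear stress uses γ_sat:
FS = [c' + γ' z cos²β tanφ'] / [γ_sat z sinβ cosβ]
(For c' = 0 this reduces to FS = (γ'/γ_sat)·tanφ'/tanβ.)
γ' = 20.5 − 9.81 = 10.69 kN/m³
Numerator = 0.0 + 10.69·2.1·cos²11.5°·tan34.1° = 0.0 + 10.69·2.1·0.9603·0.6771 = 14.595 kPa
Denominator = 20.5·2.1·sin11.5°·cos11.5° = 20.5·2.1·0.1994·0.9799 = 8.410 kPa
FS = 14.595 / 8.410 = 1.735

FS = 1.74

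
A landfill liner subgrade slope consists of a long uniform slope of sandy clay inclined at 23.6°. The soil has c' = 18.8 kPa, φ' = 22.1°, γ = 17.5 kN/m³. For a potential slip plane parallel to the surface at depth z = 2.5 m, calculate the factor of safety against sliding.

For an infinite slope with a slip plane parallel to the surface (no pore pressure): FS = [c' + γz cos²β tanφ'] / [γz sinβ cosβ].
γz = 17.5·2.5 = 43.75 kN/m²
Numerator = 18.8 + 43.75·cos²23.6°·tan22.1° = 18.8 + 43.75·0.8397·0.4061 = 33.718 kPa
Denominator = 43.75·sin23.6°·cos23.6° = 43.75·0.4003·0.9164 = 16.050 kPa
FS = 33.718 / 16.050 = 2.101

FS = 2.10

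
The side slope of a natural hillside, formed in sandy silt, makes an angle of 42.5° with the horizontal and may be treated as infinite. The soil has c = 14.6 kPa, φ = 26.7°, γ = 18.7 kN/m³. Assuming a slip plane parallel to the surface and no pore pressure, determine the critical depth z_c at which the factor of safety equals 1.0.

Setting FS = 1.00 in FS = [c + γz cos²β tanφ] / [γz sinβ cosβ] and solving for z:
z = c / [γ cosβ (FS·sinβ − cosβ·tanφ)]
  = 14.6 / [18.7·cos42.5°·(1.00·sin42.5° − cos42.5°·tan26.7°)]
  = 14.6 / [18.7·0.7373·(1.00·0.6756 − 0.7373·0.5029)]
  = 14.6 / 4.2020 = 3.475 m

z_c = 3.47 m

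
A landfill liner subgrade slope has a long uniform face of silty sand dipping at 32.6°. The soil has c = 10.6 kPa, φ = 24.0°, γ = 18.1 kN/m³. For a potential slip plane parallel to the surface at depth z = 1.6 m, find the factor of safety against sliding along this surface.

For an infinite slope with a slip plane parallel to the surface (no pore pressure): FS = [c + γz cos²β tanφ] / [γz sinβ cosβ].
γz = 18.1·1.6 = 28.96 kN/m²
Numerator = 10.6 + 28.96·cos²32.6°·tan24.0° = 10.6 + 28.96·0.7097·0.4452 = 19.751 kPa
Denominator = 28.96·sin32.6°·cos32.6° = 28.96·0.5388·0.8425 = 13.145 kPa
FS = 19.751 / 13.145 = 1.503

FS = 1.50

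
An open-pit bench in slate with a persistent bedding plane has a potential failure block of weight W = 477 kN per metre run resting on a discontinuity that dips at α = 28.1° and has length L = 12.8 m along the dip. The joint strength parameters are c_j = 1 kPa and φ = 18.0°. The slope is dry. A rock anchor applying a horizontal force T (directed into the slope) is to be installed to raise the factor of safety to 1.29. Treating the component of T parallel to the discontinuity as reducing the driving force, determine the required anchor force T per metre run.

T = 109 kN/m

Resolving forces along and normal to the sliding plane, with the horizontal anchor force T adding T·sinα to the effective normal force and T·cosα acting up the plane against the driving force:
FS = [c_jL + (W cosα + T sinα) tanφ] / [W sinα − T cosα]
Without the anchor: N' = 420.8 kN/m, driving T_d = 224.7 kN/m, resisting R = 1·12.8 + 420.8·tan18.0° = 149.5 kN/m, FS = 0.67.
Setting FS = 1.29 and solving for T:
1.29·(224.7 − T cos28.1°) = 149.5 + T sin28.1°·tan18.0°
T·(sin28.1°·tan18.0° + 1.29·cos28.1°) = 1.29·224.7 − 149.5
T·(0.4710·0.3249 + 1.29·0.8821) = 289.8 − 149.5 = 140.3
T·1.2910 = 140.3
T = 108.7 kN/m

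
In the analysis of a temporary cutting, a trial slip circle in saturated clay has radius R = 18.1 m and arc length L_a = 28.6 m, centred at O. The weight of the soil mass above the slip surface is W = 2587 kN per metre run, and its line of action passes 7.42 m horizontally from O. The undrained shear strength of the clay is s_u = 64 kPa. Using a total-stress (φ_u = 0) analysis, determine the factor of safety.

FS = 1.73

Taking moments about the centre O, the resisting moment is provided by the undrained shear strength acting along the arc:
M_R = s_u·L_a·R = 64·28.60·18.1 = 33130.2 kN·m/m
M_D = W·d = 2587·7.42 = 19195.5 kN·m/m
FS = M_R / M_D = 33130.2 / 19195.5 = 1.726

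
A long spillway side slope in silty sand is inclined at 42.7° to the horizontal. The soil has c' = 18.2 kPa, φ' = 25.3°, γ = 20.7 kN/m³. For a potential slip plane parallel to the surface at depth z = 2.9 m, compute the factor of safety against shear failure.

FS = 1.12

For an infinite slope with a slip plane parallel to the surface (no pore pressure): FS = [c' + γz cos²β tanφ'] / [γz sinβ cosβ].
γz = 20.7·2.9 = 60.03 kN/m²
Numerator = 18.2 + 60.03·cos²42.7°·tan25.3° = 18.2 + 60.03·0.5401·0.4727 = 33.526 kPa
Denominator = 60.03·sin42.7°·cos42.7° = 60.03·0.6782·0.7349 = 29.918 kPa
FS = 33.526 / 29.918 = 1.121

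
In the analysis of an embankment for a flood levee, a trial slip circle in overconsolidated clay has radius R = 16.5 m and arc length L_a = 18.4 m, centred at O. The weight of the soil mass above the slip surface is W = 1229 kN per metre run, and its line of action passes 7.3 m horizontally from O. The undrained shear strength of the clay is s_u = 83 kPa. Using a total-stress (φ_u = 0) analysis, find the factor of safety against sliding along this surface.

FS = 2.81

Taking moments about the centre O, the resisting moment is provided by the undrained shear strength acting along the arc:
M_R = s_u·L_a·R = 83·18.40·16.5 = 25198.8 kN·m/m
M_D = W·d = 1229·7.3 = 8971.7 kN·m/m
FS = M_R / M_D = 25198.8 / 8971.7 = 2.809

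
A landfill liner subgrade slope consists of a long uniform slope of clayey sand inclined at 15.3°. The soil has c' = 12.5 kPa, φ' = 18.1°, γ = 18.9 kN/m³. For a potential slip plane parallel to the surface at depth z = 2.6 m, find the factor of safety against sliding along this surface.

FS = 2.19

For an infinite slope with a slip plane parallel to the surface (no pore pressure): FS = [c' + γz cos²β tanφ'] / [γz sinβ cosβ].
γz = 18.9·2.6 = 49.14 kN/m²
Numerator = 12.5 + 49.14·cos²15.3°·tan18.1° = 12.5 + 49.14·0.9304·0.3269 = 27.443 kPa
Denominator = 49.14·sin15.3°·cos15.3° = 49.14·0.2639·0.9646 = 12.507 kPa
FS = 27.443 / 12.507 = 2.194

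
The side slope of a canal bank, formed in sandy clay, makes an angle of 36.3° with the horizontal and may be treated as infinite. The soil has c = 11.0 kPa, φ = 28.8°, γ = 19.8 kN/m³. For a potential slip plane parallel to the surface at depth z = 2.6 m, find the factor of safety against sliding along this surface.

FS = 1.20

For an infinite slope with a slip plane parallel to the surface (no pore pressure): FS = [c + γz cos²β tanφ] / [γz sinβ cosβ].
γz = 19.8·2.6 = 51.48 kN/m²
Numerator = 11.0 + 51.48·cos²36.3°·tan28.8° = 11.0 + 51.48·0.6495·0.5498 = 29.382 kPa
Denominator = 51.48·sin36.3°·cos36.3° = 51.48·0.5920·0.8059 = 24.562 kPa
FS = 29.382 / 24.562 = 1.196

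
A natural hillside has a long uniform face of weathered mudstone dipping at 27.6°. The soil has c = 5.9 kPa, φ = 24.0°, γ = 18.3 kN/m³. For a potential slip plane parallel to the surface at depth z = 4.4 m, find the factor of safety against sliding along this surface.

For an infinite slope with a slip plane parallel to the surface (no pore pressure): FS = [c + γz cos²β tanφ] / [γz sinβ cosβ].
γz = 18.3·4.4 = 80.52 kN/m²
Numerator = 5.9 + 80.52·cos²27.6°·tan24.0° = 5.9 + 80.52·0.7854·0.4452 = 34.055 kPa
Denominator = 80.52·sin27.6°·cos27.6° = 80.52·0.4633·0.8862 = 33.059 kPa
FS = 34.055 / 33.059 = 1.030

FS = 1.03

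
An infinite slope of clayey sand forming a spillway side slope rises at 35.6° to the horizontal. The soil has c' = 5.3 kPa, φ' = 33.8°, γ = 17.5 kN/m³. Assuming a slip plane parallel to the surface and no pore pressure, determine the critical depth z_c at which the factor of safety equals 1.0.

z_c = 9.85 m

Setting FS = 1.00 in FS = [c' + γz cos²β tanφ'] / [γz sinβ cosβ] and solving for z:
z = c' / [γ cosβ (FS·sinβ − cosβ·tanφ')]
  = 5.3 / [17.5·cos35.6°·(1.00·sin35.6° − cos35.6°·tan33.8°)]
  = 5.3 / [17.5·0.8131·(1.00·0.5821 − 0.8131·0.6694)]
  = 5.3 / 0.5379 = 9.854 m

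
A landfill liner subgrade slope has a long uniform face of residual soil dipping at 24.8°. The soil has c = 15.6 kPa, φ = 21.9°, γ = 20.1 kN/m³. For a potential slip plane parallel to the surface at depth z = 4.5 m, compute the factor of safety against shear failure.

FS = 1.32

For an infinite slope with a slip plane parallel to the surface (no pore pressure): FS = [c + γz cos²β tanφ] / [γz sinβ cosβ].
γz = 20.1·4.5 = 90.45 kN/m²
Numerator = 15.6 + 90.45·cos²24.8°·tan21.9° = 15.6 + 90.45·0.8241·0.4020 = 45.563 kPa
Denominator = 90.45·sin24.8°·cos24.8° = 90.45·0.4195·0.9078 = 34.441 kPa
FS = 45.563 / 34.441 = 1.323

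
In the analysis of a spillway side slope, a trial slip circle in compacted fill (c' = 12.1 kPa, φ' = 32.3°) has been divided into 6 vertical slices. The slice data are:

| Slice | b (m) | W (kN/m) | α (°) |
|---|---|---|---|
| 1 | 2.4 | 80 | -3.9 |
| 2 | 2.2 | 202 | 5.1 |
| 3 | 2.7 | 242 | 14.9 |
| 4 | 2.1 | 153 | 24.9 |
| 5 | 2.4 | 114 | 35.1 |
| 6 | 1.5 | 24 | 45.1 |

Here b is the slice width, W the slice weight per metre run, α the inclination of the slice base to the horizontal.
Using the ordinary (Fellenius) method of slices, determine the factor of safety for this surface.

FS = 2.98

Ordinary method of slices: FS = Σ[c'·Δl_i + (W_i cosα_i)·tanφ'] / Σ W_i sinα_i, with Δl_i = b_i / cosα_i.
Slice 1: Δl = 2.4/cos(-3.9°) = 2.406 m; N'_1 = 80·cos(-3.9°) = 79.8; c'Δl = 29.11; W sinα = -5.4
Slice 2: Δl = 2.2/cos5.1° = 2.209 m; N'_2 = 202·cos5.1° = 201.2; c'Δl = 26.73; W sinα = 18.0
Slice 3: Δl = 2.7/cos14.9° = 2.794 m; N'_3 = 242·cos14.9° = 233.9; c'Δl = 33.81; W sinα = 62.2
Slice 4: Δl = 2.1/cos24.9° = 2.315 m; N'_4 = 153·cos24.9° = 138.8; c'Δl = 28.01; W sinα = 64.4
Slice 5: Δl = 2.4/cos35.1° = 2.933 m; N'_5 = 114·cos35.1° = 93.3; c'Δl = 35.49; W sinα = 65.6
Slice 6: Δl = 1.5/cos45.1° = 2.125 m; N'_6 = 24·cos45.1° = 16.9; c'Δl = 25.71; W sinα = 17.0
Σc'Δl = 178.9 kN/m; ΣN' = 763.9 kN/m; ΣW sinα = 221.7 kN/m
Resisting = 178.9 + 763.9·tan32.3° = 178.9 + 482.9 = 661.8 kN/m
FS = 661.8 / 221.7 = 2.985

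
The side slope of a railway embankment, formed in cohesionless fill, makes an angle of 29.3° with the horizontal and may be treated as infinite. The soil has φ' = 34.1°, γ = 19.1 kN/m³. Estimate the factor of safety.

For a dry cohesionless infinite slope the factor of safety is FS = tanφ' / tanβ.
FS = tan34.1° / tan29.3° = 0.6771 / 0.5612 = 1.206

FS = 1.21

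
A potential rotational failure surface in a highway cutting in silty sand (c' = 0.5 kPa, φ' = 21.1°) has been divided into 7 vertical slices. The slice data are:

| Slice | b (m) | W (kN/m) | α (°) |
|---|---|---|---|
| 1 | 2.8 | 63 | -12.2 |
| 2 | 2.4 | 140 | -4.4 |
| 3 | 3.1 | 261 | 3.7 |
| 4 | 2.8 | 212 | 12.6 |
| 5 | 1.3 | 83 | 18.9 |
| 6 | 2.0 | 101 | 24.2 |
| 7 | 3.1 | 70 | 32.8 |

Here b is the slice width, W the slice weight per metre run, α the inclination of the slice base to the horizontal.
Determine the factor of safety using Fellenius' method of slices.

Ordinary method of slices: FS = Σ[c'·Δl_i + (W_i cosα_i)·tanφ'] / Σ W_i sinα_i, with Δl_i = b_i / cosα_i.
Slice 1: Δl = 2.8/cos(-12.2°) = 2.865 m; N'_1 = 63·cos(-12.2°) = 61.6; c'Δl = 1.43; W sinα = -13.3
Slice 2: Δl = 2.4/cos(-4.4°) = 2.407 m; N'_2 = 140·cos(-4.4°) = 139.6; c'Δl = 1.20; W sinα = -10.7
Slice 3: Δl = 3.1/cos3.7° = 3.106 m; N'_3 = 261·cos3.7° = 260.5; c'Δl = 1.55; W sinα = 16.8
Slice 4: Δl = 2.8/cos12.6° = 2.869 m; N'_4 = 212·cos12.6° = 206.9; c'Δl = 1.43; W sinα = 46.2
Slice 5: Δl = 1.3/cos18.9° = 1.374 m; N'_5 = 83·cos18.9° = 78.5; c'Δl = 0.69; W sinα = 26.9
Slice 6: Δl = 2.0/cos24.2° = 2.193 m; N'_6 = 101·cos24.2° = 92.1; c'Δl = 1.10; W sinα = 41.4
Slice 7: Δl = 3.1/cos32.8° = 3.688 m; N'_7 = 70·cos32.8° = 58.8; c'Δl = 1.84; W sinα = 37.9
Σc'Δl = 9.3 kN/m; ΣN' = 898.0 kN/m; ΣW sinα = 145.2 kN/m
Resisting = 9.3 + 898.0·tan21.1° = 9.3 + 346.5 = 355.8 kN/m
FS = 355.8 / 145.2 = 2.449

FS = 2.45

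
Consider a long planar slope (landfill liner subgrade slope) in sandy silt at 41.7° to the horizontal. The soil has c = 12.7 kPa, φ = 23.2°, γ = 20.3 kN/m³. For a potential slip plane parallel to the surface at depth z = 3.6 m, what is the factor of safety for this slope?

FS = 0.83

For an infinite slope with a slip plane parallel to the surface (no pore pressure): FS = [c + γz cos²β tanφ] / [γz sinβ cosβ].
γz = 20.3·3.6 = 73.08 kN/m²
Numerator = 12.7 + 73.08·cos²41.7°·tan23.2° = 12.7 + 73.08·0.5575·0.4286 = 30.161 kPa
Denominator = 73.08·sin41.7°·cos41.7° = 73.08·0.6652·0.7466 = 36.298 kPa
FS = 30.161 / 36.298 = 0.831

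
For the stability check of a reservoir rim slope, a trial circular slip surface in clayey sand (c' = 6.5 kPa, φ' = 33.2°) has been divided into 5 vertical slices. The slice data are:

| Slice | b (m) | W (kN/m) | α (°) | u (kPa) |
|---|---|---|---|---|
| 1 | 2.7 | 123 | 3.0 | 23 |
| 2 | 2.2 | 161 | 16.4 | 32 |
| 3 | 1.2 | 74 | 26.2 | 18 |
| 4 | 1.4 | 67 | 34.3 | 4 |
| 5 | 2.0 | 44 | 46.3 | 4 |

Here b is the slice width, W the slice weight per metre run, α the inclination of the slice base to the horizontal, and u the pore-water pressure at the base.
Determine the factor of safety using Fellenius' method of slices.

Ordinary method of slices: FS = Σ[c'·Δl_i + (W_i cosα_i − u_i·Δl_i)·tanφ'] / Σ W_i sinα_i, with Δl_i = b_i / cosα_i.
Slice 1: Δl = 2.7/cos3.0° = 2.704 m; N'_1 = 123·cos3.0° − 23·2.704 = 60.6; c'Δl = 17.57; W sinα = 6.4
Slice 2: Δl = 2.2/cos16.4° = 2.293 m; N'_2 = 161·cos16.4° − 32·2.293 = 81.1; c'Δl = 14.91; W sinα = 45.5
Slice 3: Δl = 1.2/cos26.2° = 1.337 m; N'_3 = 74·cos26.2° − 18·1.337 = 42.3; c'Δl = 8.69; W sinα = 32.7
Slice 4: Δl = 1.4/cos34.3° = 1.695 m; N'_4 = 67·cos34.3° − 4·1.695 = 48.6; c'Δl = 11.02; W sinα = 37.8
Slice 5: Δl = 2.0/cos46.3° = 2.895 m; N'_5 = 44·cos46.3° − 4·2.895 = 18.8; c'Δl = 18.82; W sinα = 31.8
Σc'Δl = 71.0 kN/m; ΣN' = 251.4 kN/m; ΣW sinα = 154.1 kN/m
Resisting = 71.0 + 251.4·tan33.2° = 71.0 + 164.5 = 235.5 kN/m
FS = 235.5 / 154.1 = 1.528

FS = 1.53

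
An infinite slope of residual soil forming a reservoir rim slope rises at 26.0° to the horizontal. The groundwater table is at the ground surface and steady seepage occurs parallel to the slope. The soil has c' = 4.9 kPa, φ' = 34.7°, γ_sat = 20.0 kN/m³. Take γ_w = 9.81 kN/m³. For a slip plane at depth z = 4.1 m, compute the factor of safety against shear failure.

FS = 0.87

With seepage parallel to the slope and the water table at the surface, the effective normal stress on the slip plane uses the buoyant unit weight γ' = γ_sat − γ_w while the driving shear stress uses γ_sat:
FS = [c' + γ' z cos²β tanφ'] / [γ_sat z sinβ cosβ]
γ' = 20.0 − 9.81 = 10.19 kN/m³
Numerator = 4.9 + 10.19·4.1·cos²26.0°·tan34.7° = 4.9 + 10.19·4.1·0.8078·0.6924 = 28.270 kPa
Denominator = 20.0·4.1·sin26.0°·cos26.0° = 20.0·4.1·0.4384·0.8988 = 32.308 kPa
FS = 28.270 / 32.308 = 0.875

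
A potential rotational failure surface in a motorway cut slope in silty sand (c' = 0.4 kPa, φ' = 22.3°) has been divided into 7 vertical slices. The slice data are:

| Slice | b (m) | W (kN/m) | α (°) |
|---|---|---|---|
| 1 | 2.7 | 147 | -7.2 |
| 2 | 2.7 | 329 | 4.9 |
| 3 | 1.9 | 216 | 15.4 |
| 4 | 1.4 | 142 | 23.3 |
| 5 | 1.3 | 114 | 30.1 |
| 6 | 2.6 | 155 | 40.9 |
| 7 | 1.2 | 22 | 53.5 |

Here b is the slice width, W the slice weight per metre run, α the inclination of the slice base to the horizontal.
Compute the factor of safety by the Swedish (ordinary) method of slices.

FS = 1.45

Ordinary method of slices: FS = Σ[c'·Δl_i + (W_i cosα_i)·tanφ'] / Σ W_i sinα_i, with Δl_i = b_i / cosα_i.
Slice 1: Δl = 2.7/cos(-7.2°) = 2.721 m; N'_1 = 147·cos(-7.2°) = 145.8; c'Δl = 1.09; W sinα = -18.4
Slice 2: Δl = 2.7/cos4.9° = 2.710 m; N'_2 = 329·cos4.9° = 327.8; c'Δl = 1.08; W sinα = 28.1
Slice 3: Δl = 1.9/cos15.4° = 1.971 m; N'_3 = 216·cos15.4° = 208.2; c'Δl = 0.79; W sinα = 57.4
Slice 4: Δl = 1.4/cos23.3° = 1.524 m; N'_4 = 142·cos23.3° = 130.4; c'Δl = 0.61; W sinα = 56.2
Slice 5: Δl = 1.3/cos30.1° = 1.503 m; N'_5 = 114·cos30.1° = 98.6; c'Δl = 0.60; W sinα = 57.2
Slice 6: Δl = 2.6/cos40.9° = 3.440 m; N'_6 = 155·cos40.9° = 117.2; c'Δl = 1.38; W sinα = 101.5
Slice 7: Δl = 1.2/cos53.5° = 2.017 m; N'_7 = 22·cos53.5° = 13.1; c'Δl = 0.81; W sinα = 17.7
Σc'Δl = 6.4 kN/m; ΣN' = 1041.2 kN/m; ΣW sinα = 299.5 kN/m
Resisting = 6.4 + 1041.2·tan22.3° = 6.4 + 427.0 = 433.4 kN/m
FS = 433.4 / 299.5 = 1.447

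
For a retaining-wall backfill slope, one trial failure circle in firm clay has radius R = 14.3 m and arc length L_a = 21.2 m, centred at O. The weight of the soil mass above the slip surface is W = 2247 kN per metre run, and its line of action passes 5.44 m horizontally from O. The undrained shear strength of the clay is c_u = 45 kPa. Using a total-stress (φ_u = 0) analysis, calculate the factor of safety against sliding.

Taking moments about the centre O, the resisting moment is provided by the undrained shear strength acting along the arc:
M_R = c_u·L_a·R = 45·21.20·14.3 = 13642.2 kN·m/m
M_D = W·d = 2247·5.44 = 12223.7 kN·m/m
FS = M_R / M_D = 13642.2 / 12223.7 = 1.116

FS = 1.12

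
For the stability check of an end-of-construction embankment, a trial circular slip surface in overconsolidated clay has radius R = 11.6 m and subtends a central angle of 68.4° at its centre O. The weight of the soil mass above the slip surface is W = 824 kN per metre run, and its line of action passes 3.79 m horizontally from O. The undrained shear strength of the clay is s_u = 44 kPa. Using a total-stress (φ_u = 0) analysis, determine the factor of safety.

Taking moments about the centre O, the resisting moment is provided by the undrained shear strength acting along the arc:
Arc length L_a = R·θ = 11.6·(68.4°·π/180) = 11.6·1.1938 = 13.85 m
M_R = s_u·L_a·R = 44·13.85·11.6 = 7068.1 kN·m/m
M_D = W·d = 824·3.79 = 3123.0 kN·m/m
FS = M_R / M_D = 7068.1 / 3123.0 = 2.263

FS = 2.26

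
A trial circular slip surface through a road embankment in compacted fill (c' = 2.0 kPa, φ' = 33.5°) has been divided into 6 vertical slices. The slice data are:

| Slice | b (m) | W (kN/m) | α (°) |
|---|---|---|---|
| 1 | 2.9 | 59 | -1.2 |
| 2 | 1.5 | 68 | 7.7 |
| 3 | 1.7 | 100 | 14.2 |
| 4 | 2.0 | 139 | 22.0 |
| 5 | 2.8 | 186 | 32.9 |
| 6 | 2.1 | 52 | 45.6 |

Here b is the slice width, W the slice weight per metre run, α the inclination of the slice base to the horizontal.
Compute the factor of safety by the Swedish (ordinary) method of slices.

Ordinary method of slices: FS = Σ[c'·Δl_i + (W_i cosα_i)·tanφ'] / Σ W_i sinα_i, with Δl_i = b_i / cosα_i.
Slice 1: Δl = 2.9/cos(-1.2°) = 2.901 m; N'_1 = 59·cos(-1.2°) = 59.0; c'Δl = 5.80; W sinα = -1.2
Slice 2: Δl = 1.5/cos7.7° = 1.514 m; N'_2 = 68·cos7.7° = 67.4; c'Δl = 3.03; W sinα = 9.1
Slice 3: Δl = 1.7/cos14.2° = 1.754 m; N'_3 = 100·cos14.2° = 96.9; c'Δl = 3.51; W sinα = 24.5
Slice 4: Δl = 2.0/cos22.0° = 2.157 m; N'_4 = 139·cos22.0° = 128.9; c'Δl = 4.31; W sinα = 52.1
Slice 5: Δl = 2.8/cos32.9° = 3.335 m; N'_5 = 186·cos32.9° = 156.2; c'Δl = 6.67; W sinα = 101.0
Slice 6: Δl = 2.1/cos45.6° = 3.001 m; N'_6 = 52·cos45.6° = 36.4; c'Δl = 6.00; W sinα = 37.2
Σc'Δl = 29.3 kN/m; ΣN' = 544.7 kN/m; ΣW sinα = 222.7 kN/m
Resisting = 29.3 + 544.7·tan33.5° = 29.3 + 360.6 = 389.9 kN/m
FS = 389.9 / 222.7 = 1.751

FS = 1.75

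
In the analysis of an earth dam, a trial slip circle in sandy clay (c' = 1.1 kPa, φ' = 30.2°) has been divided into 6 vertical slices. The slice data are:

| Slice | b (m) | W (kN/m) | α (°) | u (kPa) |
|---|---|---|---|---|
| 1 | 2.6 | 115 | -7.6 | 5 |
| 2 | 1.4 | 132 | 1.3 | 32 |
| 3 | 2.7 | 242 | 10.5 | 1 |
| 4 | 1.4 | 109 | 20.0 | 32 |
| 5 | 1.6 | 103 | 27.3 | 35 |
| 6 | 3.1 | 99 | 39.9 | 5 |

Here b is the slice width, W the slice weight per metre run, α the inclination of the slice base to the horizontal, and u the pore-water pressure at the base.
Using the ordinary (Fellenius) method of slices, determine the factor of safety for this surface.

FS = 1.91

Ordinary method of slices: FS = Σ[c'·Δl_i + (W_i cosα_i − u_i·Δl_i)·tanφ'] / Σ W_i sinα_i, with Δl_i = b_i / cosα_i.
Slice 1: Δl = 2.6/cos(-7.6°) = 2.623 m; N'_1 = 115·cos(-7.6°) − 5·2.623 = 100.9; c'Δl = 2.89; W sinα = -15.2
Slice 2: Δl = 1.4/cos1.3° = 1.400 m; N'_2 = 132·cos1.3° − 32·1.400 = 87.2; c'Δl = 1.54; W sinα = 3.0
Slice 3: Δl = 2.7/cos10.5° = 2.746 m; N'_3 = 242·cos10.5° − 1·2.746 = 235.2; c'Δl = 3.02; W sinα = 44.1
Slice 4: Δl = 1.4/cos20.0° = 1.490 m; N'_4 = 109·cos20.0° − 32·1.490 = 54.8; c'Δl = 1.64; W sinα = 37.3
Slice 5: Δl = 1.6/cos27.3° = 1.801 m; N'_5 = 103·cos27.3° − 35·1.801 = 28.5; c'Δl = 1.98; W sinα = 47.2
Slice 6: Δl = 3.1/cos39.9° = 4.041 m; N'_6 = 99·cos39.9° − 5·4.041 = 55.7; c'Δl = 4.44; W sinα = 63.5
Σc'Δl = 15.5 kN/m; ΣN' = 562.2 kN/m; ΣW sinα = 179.9 kN/m
Resisting = 15.5 + 562.2·tan30.2° = 15.5 + 327.2 = 342.7 kN/m
FS = 342.7 / 179.9 = 1.905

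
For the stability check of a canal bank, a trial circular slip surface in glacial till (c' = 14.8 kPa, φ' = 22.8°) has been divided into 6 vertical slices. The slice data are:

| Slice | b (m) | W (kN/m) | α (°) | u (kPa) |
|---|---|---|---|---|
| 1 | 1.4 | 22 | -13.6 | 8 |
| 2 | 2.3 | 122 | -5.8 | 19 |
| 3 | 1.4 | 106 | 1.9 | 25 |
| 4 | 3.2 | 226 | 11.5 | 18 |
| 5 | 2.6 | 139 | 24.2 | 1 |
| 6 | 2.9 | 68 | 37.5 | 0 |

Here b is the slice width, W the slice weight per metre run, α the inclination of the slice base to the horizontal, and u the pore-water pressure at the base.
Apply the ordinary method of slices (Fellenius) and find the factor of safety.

Ordinary method of slices: FS = Σ[c'·Δl_i + (W_i cosα_i − u_i·Δl_i)·tanφ'] / Σ W_i sinα_i, with Δl_i = b_i / cosα_i.
Slice 1: Δl = 1.4/cos(-13.6°) = 1.440 m; N'_1 = 22·cos(-13.6°) − 8·1.440 = 9.9; c'Δl = 21.32; W sinα = -5.2
Slice 2: Δl = 2.3/cos(-5.8°) = 2.312 m; N'_2 = 122·cos(-5.8°) − 19·2.312 = 77.5; c'Δl = 34.22; W sinα = -12.3
Slice 3: Δl = 1.4/cos1.9° = 1.401 m; N'_3 = 106·cos1.9° − 25·1.401 = 70.9; c'Δl = 20.73; W sinα = 3.5
Slice 4: Δl = 3.2/cos11.5° = 3.266 m; N'_4 = 226·cos11.5° − 18·3.266 = 162.7; c'Δl = 48.33; W sinα = 45.1
Slice 5: Δl = 2.6/cos24.2° = 2.851 m; N'_5 = 139·cos24.2° − 1·2.851 = 123.9; c'Δl = 42.19; W sinα = 57.0
Slice 6: Δl = 2.9/cos37.5° = 3.655 m; N'_6 = 68·cos37.5° − 0·3.655 = 53.9; c'Δl = 54.10; W sinα = 41.4
Σc'Δl = 220.9 kN/m; ΣN' = 498.8 kN/m; ΣW sinα = 129.4 kN/m
Resisting = 220.9 + 498.8·tan22.8° = 220.9 + 209.7 = 430.6 kN/m
FS = 430.6 / 129.4 = 3.326

FS = 3.33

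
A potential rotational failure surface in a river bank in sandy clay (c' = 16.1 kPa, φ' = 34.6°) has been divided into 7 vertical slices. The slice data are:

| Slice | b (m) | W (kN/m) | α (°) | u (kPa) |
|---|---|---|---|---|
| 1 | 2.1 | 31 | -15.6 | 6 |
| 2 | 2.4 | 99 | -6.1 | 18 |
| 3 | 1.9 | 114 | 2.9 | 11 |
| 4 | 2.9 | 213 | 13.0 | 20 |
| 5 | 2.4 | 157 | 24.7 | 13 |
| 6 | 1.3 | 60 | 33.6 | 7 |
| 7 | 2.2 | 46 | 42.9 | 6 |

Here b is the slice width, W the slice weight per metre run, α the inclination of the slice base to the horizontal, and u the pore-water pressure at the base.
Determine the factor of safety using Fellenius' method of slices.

Ordinary method of slices: FS = Σ[c'·Δl_i + (W_i cosα_i − u_i·Δl_i)·tanφ'] / Σ W_i sinα_i, with Δl_i = b_i / cosα_i.
Slice 1: Δl = 2.1/cos(-15.6°) = 2.180 m; N'_1 = 31·cos(-15.6°) − 6·2.180 = 16.8; c'Δl = 35.10; W sinα = -8.3
Slice 2: Δl = 2.4/cos(-6.1°) = 2.414 m; N'_2 = 99·cos(-6.1°) − 18·2.414 = 55.0; c'Δl = 38.86; W sinα = -10.5
Slice 3: Δl = 1.9/cos2.9° = 1.902 m; N'_3 = 114·cos2.9° − 11·1.902 = 92.9; c'Δl = 30.63; W sinα = 5.8
Slice 4: Δl = 2.9/cos13.0° = 2.976 m; N'_4 = 213·cos13.0° − 20·2.976 = 148.0; c'Δl = 47.92; W sinα = 47.9
Slice 5: Δl = 2.4/cos24.7° = 2.642 m; N'_5 = 157·cos24.7° − 13·2.642 = 108.3; c'Δl = 42.53; W sinα = 65.6
Slice 6: Δl = 1.3/cos33.6° = 1.561 m; N'_6 = 60·cos33.6° − 7·1.561 = 39.0; c'Δl = 25.13; W sinα = 33.2
Slice 7: Δl = 2.2/cos42.9° = 3.003 m; N'_7 = 46·cos42.9° − 6·3.003 = 15.7; c'Δl = 48.35; W sinα = 31.3
Σc'Δl = 268.5 kN/m; ΣN' = 475.7 kN/m; ΣW sinα = 164.9 kN/m
Resisting = 268.5 + 475.7·tan34.6° = 268.5 + 328.2 = 596.7 kN/m
FS = 596.7 / 164.9 = 3.618

FS = 3.62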